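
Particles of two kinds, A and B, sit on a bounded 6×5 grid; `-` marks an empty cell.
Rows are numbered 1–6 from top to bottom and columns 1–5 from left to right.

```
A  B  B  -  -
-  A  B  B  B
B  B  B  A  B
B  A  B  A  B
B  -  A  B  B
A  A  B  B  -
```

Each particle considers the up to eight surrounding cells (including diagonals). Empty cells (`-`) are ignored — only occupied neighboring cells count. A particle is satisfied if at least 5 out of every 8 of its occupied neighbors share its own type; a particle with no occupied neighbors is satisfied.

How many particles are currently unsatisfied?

16

Row 1: (1,1)A 1/2 unhappy · (1,2)B 2/4 unhappy · (1,3)B 3/4 ok
Row 2: (2,2)A 1/7 unhappy · (2,3)B 5/7 ok · (2,4)B 5/6 ok · (2,5)B 2/3 ok
Row 3: (3,1)B 2/4 unhappy · (3,2)B 5/7 ok · (3,3)B 4/8 unhappy · (3,4)A 1/8 unhappy · (3,5)B 3/5 unhappy
Row 4: (4,1)B 3/4 ok · (4,2)A 1/7 unhappy · (4,3)B 3/7 unhappy · (4,4)A 2/8 unhappy · (4,5)B 3/5 unhappy
Row 5: (5,1)B 1/4 unhappy · (5,3)A 3/7 unhappy · (5,4)B 5/7 ok · (5,5)B 3/4 ok
Row 6: (6,1)A 1/2 unhappy · (6,2)A 2/4 unhappy · (6,3)B 2/4 unhappy · (6,4)B 3/4 ok
Unsatisfied: (1,1), (1,2), (2,2), (3,1), (3,3), (3,4), (3,5), (4,2), (4,3), (4,4), (4,5), (5,1), (5,3), (6,1), (6,2), (6,3) — 16 in total.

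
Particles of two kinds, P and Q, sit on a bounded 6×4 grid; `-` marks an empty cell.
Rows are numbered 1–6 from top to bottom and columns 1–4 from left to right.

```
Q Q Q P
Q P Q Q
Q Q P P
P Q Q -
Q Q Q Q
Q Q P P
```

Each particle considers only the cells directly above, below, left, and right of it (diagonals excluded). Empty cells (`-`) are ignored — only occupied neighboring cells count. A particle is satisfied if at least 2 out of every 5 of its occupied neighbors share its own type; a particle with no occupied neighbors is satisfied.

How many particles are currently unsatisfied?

Row 1: (1,1)Q 2/2 ok · (1,2)Q 2/3 ok · (1,3)Q 2/3 ok · (1,4)P 0/2 unhappy
Row 2: (2,1)Q 2/3 ok · (2,2)P 0/4 unhappy · (2,3)Q 2/4 ok · (2,4)Q 1/3 unhappy
Row 3: (3,1)Q 2/3 ok · (3,2)Q 2/4 ok · (3,3)P 1/4 unhappy · (3,4)P 1/2 ok
Row 4: (4,1)P 0/3 unhappy · (4,2)Q 3/4 ok · (4,3)Q 2/3 ok
Row 5: (5,1)Q 2/3 ok · (5,2)Q 4/4 ok · (5,3)Q 3/4 ok · (5,4)Q 1/2 ok
Row 6: (6,1)Q 2/2 ok · (6,2)Q 2/3 ok · (6,3)P 1/3 unhappy · (6,4)P 1/2 ok
Unsatisfied: (1,4), (2,2), (2,4), (3,3), (4,1), (6,3) — 6 in total.

6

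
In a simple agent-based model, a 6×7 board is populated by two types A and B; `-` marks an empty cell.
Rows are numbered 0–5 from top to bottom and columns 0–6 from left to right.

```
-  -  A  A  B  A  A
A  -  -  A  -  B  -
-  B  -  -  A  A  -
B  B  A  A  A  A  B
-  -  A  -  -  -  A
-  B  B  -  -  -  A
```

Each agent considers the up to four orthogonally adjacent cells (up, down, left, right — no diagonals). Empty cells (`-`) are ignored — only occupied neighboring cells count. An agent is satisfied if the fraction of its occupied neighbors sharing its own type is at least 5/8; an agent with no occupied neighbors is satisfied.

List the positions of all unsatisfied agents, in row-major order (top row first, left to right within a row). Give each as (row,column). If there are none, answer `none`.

(0,4), (0,5), (1,5), (3,6), (4,2), (4,6), (5,2)

Row 0: (0,2)A 1/1 ok · (0,3)A 2/3 ok · (0,4)B 0/2 unhappy · (0,5)A 1/3 unhappy · (0,6)A 1/1 ok
Row 1: (1,0)A 0/0 ok · (1,3)A 1/1 ok · (1,5)B 0/2 unhappy
Row 2: (2,1)B 1/1 ok · (2,4)A 2/2 ok · (2,5)A 2/3 ok
Row 3: (3,0)B 1/1 ok · (3,1)B 2/3 ok · (3,2)A 2/3 ok · (3,3)A 2/2 ok · (3,4)A 3/3 ok · (3,5)A 2/3 ok · (3,6)B 0/2 unhappy
Row 4: (4,2)A 1/2 unhappy · (4,6)A 1/2 unhappy
Row 5: (5,1)B 1/1 ok · (5,2)B 1/2 unhappy · (5,6)A 1/1 ok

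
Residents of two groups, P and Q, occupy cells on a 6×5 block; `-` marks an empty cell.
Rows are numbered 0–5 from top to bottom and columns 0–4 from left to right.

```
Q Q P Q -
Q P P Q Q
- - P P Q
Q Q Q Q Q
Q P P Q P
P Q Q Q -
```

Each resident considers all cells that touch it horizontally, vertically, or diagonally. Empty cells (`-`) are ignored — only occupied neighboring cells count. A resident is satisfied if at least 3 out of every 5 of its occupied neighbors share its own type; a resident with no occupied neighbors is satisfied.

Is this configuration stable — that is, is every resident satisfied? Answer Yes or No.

No

(0,0)Q 2/3 ok
(0,1)Q 2/5 unhappy
(0,2)P 2/5 unhappy
(0,3)Q 2/4 unhappy
(1,0)Q 2/3 ok
(1,1)P 3/6 unhappy
(1,2)P 4/7 unhappy
(1,3)Q 3/7 unhappy
(1,4)Q 3/4 ok
(2,2)P 3/7 unhappy
(2,3)P 2/8 unhappy
(2,4)Q 4/5 ok
(3,0)Q 2/3 ok
(3,1)Q 3/6 unhappy
(3,2)Q 3/7 unhappy
(3,3)Q 4/8 unhappy
(3,4)Q 3/5 ok
(4,0)Q 3/5 ok
(4,1)P 2/8 unhappy
(4,2)P 1/8 unhappy
(4,3)Q 5/7 ok
(4,4)P 0/4 unhappy
(5,0)P 1/3 unhappy
(5,1)Q 2/5 unhappy
(5,2)Q 3/5 ok
(5,3)Q 2/4 unhappy
For instance (0,1) has only 2/5 same-type neighbors, below 3/5.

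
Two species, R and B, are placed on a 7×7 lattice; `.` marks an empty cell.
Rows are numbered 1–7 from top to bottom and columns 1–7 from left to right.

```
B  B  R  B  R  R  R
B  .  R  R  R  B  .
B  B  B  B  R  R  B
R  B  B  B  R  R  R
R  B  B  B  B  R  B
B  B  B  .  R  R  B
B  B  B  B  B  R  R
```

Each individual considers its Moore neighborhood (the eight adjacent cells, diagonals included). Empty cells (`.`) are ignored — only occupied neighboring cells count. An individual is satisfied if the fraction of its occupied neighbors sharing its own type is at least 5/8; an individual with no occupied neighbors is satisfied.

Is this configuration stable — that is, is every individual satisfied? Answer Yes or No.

(1,1)B 2/2 ✓
(1,2)B 2/4 ✗
(1,3)R 2/4 ✗
(1,4)B 0/5 ✗
(1,5)R 3/5 ✗
(1,6)R 3/4 ✓
(1,7)R 1/2 ✗
(2,1)B 4/4 ✓
(2,3)R 2/7 ✗
(2,4)R 5/8 ✓
(2,5)R 5/8 ✓
(2,6)B 1/7 ✗
(3,1)B 3/4 ✓
(3,2)B 5/7 ✓
(3,3)B 5/7 ✓
(3,4)B 3/8 ✗
(3,5)R 5/8 ✓
(3,6)R 5/7 ✓
(3,7)B 1/4 ✗
(4,1)R 1/5 ✗
(4,2)B 6/8 ✓
(4,3)B 8/8 ✓
(4,4)B 6/8 ✓
(4,5)R 4/8 ✗
(4,6)R 5/8 ✓
(4,7)R 3/5 ✗
(5,1)R 1/5 ✗
(5,2)B 6/8 ✓
(5,3)B 7/7 ✓
(5,4)B 5/7 ✓
(5,5)B 2/7 ✗
(5,6)R 5/8 ✓
(5,7)B 1/5 ✗
(6,1)B 4/5 ✓
(6,2)B 7/8 ✓
(6,3)B 7/7 ✓
(6,5)R 3/7 ✗
(6,6)R 4/8 ✗
(6,7)B 1/5 ✗
(7,1)B 3/3 ✓
(7,2)B 5/5 ✓
(7,3)B 4/4 ✓
(7,4)B 3/4 ✓
(7,5)B 1/4 ✗
(7,6)R 3/5 ✗
(7,7)R 2/3 ✓
For instance (1,2) has only 2/4 same-type neighbors, below 5/8.

No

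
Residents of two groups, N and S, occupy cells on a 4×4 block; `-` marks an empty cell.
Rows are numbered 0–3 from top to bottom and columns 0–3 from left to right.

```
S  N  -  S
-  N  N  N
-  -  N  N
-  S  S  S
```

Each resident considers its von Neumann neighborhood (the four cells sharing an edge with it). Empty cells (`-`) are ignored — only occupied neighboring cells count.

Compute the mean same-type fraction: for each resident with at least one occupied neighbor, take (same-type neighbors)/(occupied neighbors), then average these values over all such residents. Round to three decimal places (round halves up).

0.606

Row 0: (0,0)S 0/1 · (0,1)N 1/2 · (0,3)S 0/1
Row 1: (1,1)N 2/2 · (1,2)N 3/3 · (1,3)N 2/3
Row 2: (2,2)N 2/3 · (2,3)N 2/3
Row 3: (3,1)S 1/1 · (3,2)S 2/3 · (3,3)S 1/2
Sum over 11 residents: 0/1 + 1/2 + 0/1 + 2/2 + 3/3 + 2/3 + 2/3 + 2/3 + 1/1 + 2/3 + 1/2 = 20/3; mean = 20/3 ÷ 11 = 20/33 = 0.606060… → 0.606.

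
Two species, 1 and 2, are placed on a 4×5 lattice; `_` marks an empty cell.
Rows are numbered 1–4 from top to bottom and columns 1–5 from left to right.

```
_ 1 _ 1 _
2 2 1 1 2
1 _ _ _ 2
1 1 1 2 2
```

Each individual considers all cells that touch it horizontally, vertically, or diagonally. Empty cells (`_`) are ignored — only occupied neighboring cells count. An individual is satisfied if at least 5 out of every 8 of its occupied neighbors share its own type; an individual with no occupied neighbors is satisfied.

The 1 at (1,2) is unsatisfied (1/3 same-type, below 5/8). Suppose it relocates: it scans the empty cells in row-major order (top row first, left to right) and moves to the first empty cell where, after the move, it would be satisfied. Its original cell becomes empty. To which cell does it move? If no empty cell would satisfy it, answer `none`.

(1,3)

Vacating (1,2). Empty cells in order:
  (1,1): 0/2 same-type → still unsatisfied.
  (1,3): 3/4 same-type → satisfied — stop here.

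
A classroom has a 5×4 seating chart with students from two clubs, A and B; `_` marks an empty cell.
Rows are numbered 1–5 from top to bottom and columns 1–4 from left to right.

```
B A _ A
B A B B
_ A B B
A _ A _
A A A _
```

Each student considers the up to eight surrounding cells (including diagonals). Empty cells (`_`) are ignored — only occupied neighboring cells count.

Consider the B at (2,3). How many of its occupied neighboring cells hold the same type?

Occupied neighbors of (2,3): (1,2)=A, (1,4)=A, (2,2)=A, (2,4)=B, (3,2)=A, (3,3)=B, (3,4)=B.
Same type (B): 3 of 7.

3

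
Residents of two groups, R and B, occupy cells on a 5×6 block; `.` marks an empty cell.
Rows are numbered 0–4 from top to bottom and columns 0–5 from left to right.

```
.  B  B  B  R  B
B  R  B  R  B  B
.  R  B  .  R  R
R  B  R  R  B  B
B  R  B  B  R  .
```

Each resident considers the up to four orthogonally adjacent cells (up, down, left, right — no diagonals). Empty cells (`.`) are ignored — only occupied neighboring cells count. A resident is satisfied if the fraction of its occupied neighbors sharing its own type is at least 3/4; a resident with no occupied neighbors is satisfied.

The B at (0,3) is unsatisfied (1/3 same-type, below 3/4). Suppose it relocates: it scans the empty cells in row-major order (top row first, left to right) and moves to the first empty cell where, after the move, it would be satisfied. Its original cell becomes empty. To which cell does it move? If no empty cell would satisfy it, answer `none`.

Vacating (0,3). Empty cells in order:
  (0,0): 2/2 same-type → satisfied — stop here.

(0,0)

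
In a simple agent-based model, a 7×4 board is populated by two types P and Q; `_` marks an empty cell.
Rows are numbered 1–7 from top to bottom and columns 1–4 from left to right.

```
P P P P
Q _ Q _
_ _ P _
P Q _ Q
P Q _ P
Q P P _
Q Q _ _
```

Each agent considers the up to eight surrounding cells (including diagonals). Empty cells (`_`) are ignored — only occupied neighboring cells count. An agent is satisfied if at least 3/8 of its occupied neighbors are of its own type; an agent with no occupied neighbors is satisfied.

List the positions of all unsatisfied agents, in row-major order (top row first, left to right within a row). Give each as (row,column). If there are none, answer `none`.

(2,1), (2,3), (3,3), (4,1), (4,2), (4,4), (5,2), (6,2)

(1,1)P 1/2 ok
(1,2)P 2/4 ok
(1,3)P 2/3 ok
(1,4)P 1/2 ok
(2,1)Q 0/2 unhappy
(2,3)Q 0/4 unhappy
(3,3)P 0/3 unhappy
(4,1)P 1/3 unhappy
(4,2)Q 1/4 unhappy
(4,4)Q 0/2 unhappy
(5,1)P 2/5 ok
(5,2)Q 2/6 unhappy
(5,4)P 1/2 ok
(6,1)Q 3/5 ok
(6,2)P 2/6 unhappy
(6,3)P 2/4 ok
(7,1)Q 2/3 ok
(7,2)Q 2/4 ok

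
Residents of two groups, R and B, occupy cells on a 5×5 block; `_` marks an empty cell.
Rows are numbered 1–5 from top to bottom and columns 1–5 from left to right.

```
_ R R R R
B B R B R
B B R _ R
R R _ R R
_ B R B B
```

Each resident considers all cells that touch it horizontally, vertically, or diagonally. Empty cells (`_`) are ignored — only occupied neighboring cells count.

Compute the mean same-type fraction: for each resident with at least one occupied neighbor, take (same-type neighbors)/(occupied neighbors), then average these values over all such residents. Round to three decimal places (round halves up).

(1,2)R 2/4
(1,3)R 3/5
(1,4)R 4/5
(1,5)R 2/3
(2,1)B 3/4
(2,2)B 3/7
(2,3)R 4/7
(2,4)B 0/7
(2,5)R 3/4
(3,1)B 3/5
(3,2)B 3/7
(3,3)R 3/6
(3,5)R 3/4
(4,1)R 1/4
(4,2)R 3/6
(4,4)R 4/6
(4,5)R 2/4
(5,2)B 0/3
(5,3)R 2/4
(5,4)B 1/4
(5,5)B 1/3
Sum over 21 residents: 2/4 + 3/5 + 4/5 + 2/3 + 3/4 + 3/7 + 4/7 + 0/7 + 3/4 + 3/5 + 3/7 + 3/6 + 3/4 + 1/4 + 3/6 + 4/6 + 2/4 + 0/3 + 2/4 + 1/4 + 1/3 = 869/84; mean = 869/84 ÷ 21 = 869/1764 = 0.492630… → 0.493.

0.493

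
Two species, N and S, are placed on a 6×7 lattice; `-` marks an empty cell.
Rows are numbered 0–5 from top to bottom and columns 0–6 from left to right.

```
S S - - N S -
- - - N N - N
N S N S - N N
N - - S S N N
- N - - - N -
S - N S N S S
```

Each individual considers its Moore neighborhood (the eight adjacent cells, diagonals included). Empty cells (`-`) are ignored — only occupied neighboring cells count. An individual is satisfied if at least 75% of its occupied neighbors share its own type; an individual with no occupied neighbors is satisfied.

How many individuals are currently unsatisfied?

19

Row 0: (0,0)S 1/1 satisfied · (0,1)S 1/1 satisfied · (0,4)N 2/3 not · (0,5)S 0/3 not
Row 1: (1,3)N 3/4 satisfied · (1,4)N 3/5 not · (1,6)N 2/3 not
Row 2: (2,0)N 1/2 not · (2,1)S 0/3 not · (2,2)N 1/4 not · (2,3)S 2/5 not · (2,5)N 5/6 satisfied · (2,6)N 4/4 satisfied
Row 3: (3,0)N 2/3 not · (3,3)S 2/3 not · (3,4)S 2/5 not · (3,5)N 4/5 satisfied · (3,6)N 4/4 satisfied
Row 4: (4,1)N 2/3 not · (4,5)N 3/6 not
Row 5: (5,0)S 0/1 not · (5,2)N 1/2 not · (5,3)S 0/2 not · (5,4)N 1/3 not · (5,5)S 1/3 not · (5,6)S 1/2 not
Unsatisfied: (0,4), (0,5), (1,4), (1,6), (2,0), (2,1), (2,2), (2,3), (3,0), (3,3), (3,4), (4,1), (4,5), (5,0), (5,2), (5,3), (5,4), (5,5), (5,6) — 19 in total.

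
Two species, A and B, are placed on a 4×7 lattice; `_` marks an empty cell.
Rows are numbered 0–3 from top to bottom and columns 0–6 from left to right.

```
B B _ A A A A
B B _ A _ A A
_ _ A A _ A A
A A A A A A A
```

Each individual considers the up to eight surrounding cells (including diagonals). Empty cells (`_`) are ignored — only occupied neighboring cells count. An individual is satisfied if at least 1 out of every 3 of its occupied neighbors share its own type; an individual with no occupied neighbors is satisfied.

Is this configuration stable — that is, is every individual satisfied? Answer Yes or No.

Row 0: (0,0)B 3/3 ok · (0,1)B 3/3 ok · (0,3)A 2/2 ok · (0,4)A 4/4 ok · (0,5)A 4/4 ok · (0,6)A 3/3 ok
Row 1: (1,0)B 3/3 ok · (1,1)B 3/4 ok · (1,3)A 4/4 ok · (1,5)A 6/6 ok · (1,6)A 5/5 ok
Row 2: (2,2)A 5/6 ok · (2,3)A 5/5 ok · (2,5)A 6/6 ok · (2,6)A 5/5 ok
Row 3: (3,0)A 1/1 ok · (3,1)A 3/3 ok · (3,2)A 4/4 ok · (3,3)A 4/4 ok · (3,4)A 4/4 ok · (3,5)A 4/4 ok · (3,6)A 3/3 ok
All meet the threshold, so the configuration is stable.

Yes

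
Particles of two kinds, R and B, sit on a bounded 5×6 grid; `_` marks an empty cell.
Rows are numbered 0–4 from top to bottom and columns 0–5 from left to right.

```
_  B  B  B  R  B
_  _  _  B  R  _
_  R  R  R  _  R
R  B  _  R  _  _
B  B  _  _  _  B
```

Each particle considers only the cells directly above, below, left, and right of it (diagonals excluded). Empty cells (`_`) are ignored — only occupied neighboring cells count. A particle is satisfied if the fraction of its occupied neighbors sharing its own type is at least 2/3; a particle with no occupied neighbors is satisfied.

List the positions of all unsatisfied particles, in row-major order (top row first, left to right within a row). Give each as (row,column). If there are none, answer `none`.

(0,1)B 1/1 ok
(0,2)B 2/2 ok
(0,3)B 2/3 ok
(0,4)R 1/3 unhappy
(0,5)B 0/1 unhappy
(1,3)B 1/3 unhappy
(1,4)R 1/2 unhappy
(2,1)R 1/2 unhappy
(2,2)R 2/2 ok
(2,3)R 2/3 ok
(2,5)R 0/0 ok
(3,0)R 0/2 unhappy
(3,1)B 1/3 unhappy
(3,3)R 1/1 ok
(4,0)B 1/2 unhappy
(4,1)B 2/2 ok
(4,5)B 0/0 ok

(0,4), (0,5), (1,3), (1,4), (2,1), (3,0), (3,1), (4,0)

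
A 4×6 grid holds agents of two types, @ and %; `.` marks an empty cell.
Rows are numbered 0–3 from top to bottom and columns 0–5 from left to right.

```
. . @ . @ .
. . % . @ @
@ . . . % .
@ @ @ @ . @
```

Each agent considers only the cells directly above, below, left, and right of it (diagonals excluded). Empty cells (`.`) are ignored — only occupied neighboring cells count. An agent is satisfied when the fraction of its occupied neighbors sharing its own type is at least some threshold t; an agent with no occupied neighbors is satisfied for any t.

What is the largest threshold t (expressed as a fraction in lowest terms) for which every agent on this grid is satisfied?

0/1

Row 0: (0,2)@ 0/1 · (0,4)@ 1/1
Row 1: (1,2)% 0/1 · (1,4)@ 2/3 · (1,5)@ 1/1
Row 2: (2,0)@ 1/1 · (2,4)% 0/1
Row 3: (3,0)@ 2/2 · (3,1)@ 2/2 · (3,2)@ 2/2 · (3,3)@ 1/1 · (3,5)@ — no occupied neighbors
The smallest same-type fraction is 0/1 at (0,2), which reduces to 0/1. Any threshold above that leaves this agent unsatisfied.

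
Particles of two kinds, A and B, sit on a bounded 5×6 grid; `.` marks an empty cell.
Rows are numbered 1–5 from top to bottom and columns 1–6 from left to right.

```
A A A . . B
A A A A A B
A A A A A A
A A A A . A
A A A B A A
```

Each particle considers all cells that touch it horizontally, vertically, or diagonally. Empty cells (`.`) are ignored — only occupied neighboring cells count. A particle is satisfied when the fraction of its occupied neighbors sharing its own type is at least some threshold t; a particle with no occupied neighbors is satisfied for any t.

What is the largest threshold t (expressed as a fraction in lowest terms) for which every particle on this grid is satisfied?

Row 1: (1,1)A 3/3 · (1,2)A 5/5 · (1,3)A 4/4 · (1,6)B 1/2
Row 2: (2,1)A 5/5 · (2,2)A 8/8 · (2,3)A 7/7 · (2,4)A 6/6 · (2,5)A 4/6 · (2,6)B 1/4
Row 3: (3,1)A 5/5 · (3,2)A 8/8 · (3,3)A 8/8 · (3,4)A 7/7 · (3,5)A 6/7 · (3,6)A 3/4
Row 4: (4,1)A 5/5 · (4,2)A 8/8 · (4,3)A 7/8 · (4,4)A 6/7 · (4,6)A 4/4
Row 5: (5,1)A 3/3 · (5,2)A 5/5 · (5,3)A 4/5 · (5,4)B 0/4 · (5,5)A 3/4 · (5,6)A 2/2
The smallest same-type fraction is 0/4 at (5,4), which reduces to 0/1. Any threshold above that leaves this particle unsatisfied.

0/1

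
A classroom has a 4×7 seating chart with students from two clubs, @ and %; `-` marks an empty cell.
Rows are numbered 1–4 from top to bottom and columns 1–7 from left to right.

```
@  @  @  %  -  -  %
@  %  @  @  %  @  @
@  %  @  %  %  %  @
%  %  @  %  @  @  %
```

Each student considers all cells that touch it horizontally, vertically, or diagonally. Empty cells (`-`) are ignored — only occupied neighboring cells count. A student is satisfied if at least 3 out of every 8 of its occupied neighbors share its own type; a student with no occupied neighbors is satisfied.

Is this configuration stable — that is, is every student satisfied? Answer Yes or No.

No

(1,1)@ 2/3 satisfied
(1,2)@ 4/5 satisfied
(1,3)@ 3/5 satisfied
(1,4)% 1/4 not
(1,7)% 0/2 not
(2,1)@ 3/5 satisfied
(2,2)% 1/8 not
(2,3)@ 4/8 satisfied
(2,4)@ 3/7 satisfied
(2,5)% 4/6 satisfied
(2,6)@ 2/6 not
(2,7)@ 2/4 satisfied
(3,1)@ 1/5 not
(3,2)% 3/8 satisfied
(3,3)@ 3/8 satisfied
(3,4)% 3/8 satisfied
(3,5)% 4/8 satisfied
(3,6)% 3/8 satisfied
(3,7)@ 3/5 satisfied
(4,1)% 2/3 satisfied
(4,2)% 2/5 satisfied
(4,3)@ 1/5 not
(4,4)% 2/5 satisfied
(4,5)@ 1/5 not
(4,6)@ 2/5 satisfied
(4,7)% 1/3 not
For instance (1,4) has only 1/4 same-type neighbors, below 3/8.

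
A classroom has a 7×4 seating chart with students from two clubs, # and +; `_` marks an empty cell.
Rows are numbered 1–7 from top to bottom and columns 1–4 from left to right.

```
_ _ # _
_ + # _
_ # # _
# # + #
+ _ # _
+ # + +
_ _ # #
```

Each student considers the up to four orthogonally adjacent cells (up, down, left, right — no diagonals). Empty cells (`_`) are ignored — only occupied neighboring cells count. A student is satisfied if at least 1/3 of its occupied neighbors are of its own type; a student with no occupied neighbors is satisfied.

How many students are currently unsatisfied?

6

Row 1: (1,3)# 1/1 ✓
Row 2: (2,2)+ 0/2 ✗ · (2,3)# 2/3 ✓
Row 3: (3,2)# 2/3 ✓ · (3,3)# 2/3 ✓
Row 4: (4,1)# 1/2 ✓ · (4,2)# 2/3 ✓ · (4,3)+ 0/4 ✗ · (4,4)# 0/1 ✗
Row 5: (5,1)+ 1/2 ✓ · (5,3)# 0/2 ✗
Row 6: (6,1)+ 1/2 ✓ · (6,2)# 0/2 ✗ · (6,3)+ 1/4 ✗ · (6,4)+ 1/2 ✓
Row 7: (7,3)# 1/2 ✓ · (7,4)# 1/2 ✓
Unsatisfied: (2,2), (4,3), (4,4), (5,3), (6,2), (6,3) — 6 in total.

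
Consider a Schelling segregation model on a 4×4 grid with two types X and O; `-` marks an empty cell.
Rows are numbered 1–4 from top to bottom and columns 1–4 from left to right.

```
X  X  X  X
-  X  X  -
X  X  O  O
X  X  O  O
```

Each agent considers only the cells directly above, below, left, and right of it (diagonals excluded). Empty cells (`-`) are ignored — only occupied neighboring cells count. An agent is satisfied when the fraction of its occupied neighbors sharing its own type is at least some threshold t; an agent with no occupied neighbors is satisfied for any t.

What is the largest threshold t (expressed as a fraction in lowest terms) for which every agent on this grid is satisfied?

1/2

Row 1: (1,1)X 1/1 · (1,2)X 3/3 · (1,3)X 3/3 · (1,4)X 1/1
Row 2: (2,2)X 3/3 · (2,3)X 2/3
Row 3: (3,1)X 2/2 · (3,2)X 3/4 · (3,3)O 2/4 · (3,4)O 2/2
Row 4: (4,1)X 2/2 · (4,2)X 2/3 · (4,3)O 2/3 · (4,4)O 2/2
The smallest same-type fraction is 2/4 at (3,3), which reduces to 1/2. Any threshold above that leaves this agent unsatisfied.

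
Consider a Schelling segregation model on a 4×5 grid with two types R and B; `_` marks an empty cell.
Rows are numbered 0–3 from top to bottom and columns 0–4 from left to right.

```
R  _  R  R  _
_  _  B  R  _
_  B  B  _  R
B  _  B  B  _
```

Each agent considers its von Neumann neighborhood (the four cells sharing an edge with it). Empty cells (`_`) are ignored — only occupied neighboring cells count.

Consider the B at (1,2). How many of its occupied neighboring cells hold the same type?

Occupied neighbors of (1,2): (0,2)=R, (2,2)=B, (1,3)=R.
Same type (B): 1 of 3.

1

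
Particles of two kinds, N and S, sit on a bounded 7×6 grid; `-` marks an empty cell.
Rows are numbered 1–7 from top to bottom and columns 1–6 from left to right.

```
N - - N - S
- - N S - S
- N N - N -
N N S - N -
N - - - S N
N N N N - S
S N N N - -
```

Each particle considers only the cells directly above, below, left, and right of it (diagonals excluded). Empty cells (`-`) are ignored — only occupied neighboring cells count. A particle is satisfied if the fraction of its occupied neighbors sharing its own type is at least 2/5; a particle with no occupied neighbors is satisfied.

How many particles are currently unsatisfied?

(1,1)N 0/0 satisfied
(1,4)N 0/1 not
(1,6)S 1/1 satisfied
(2,3)N 1/2 satisfied
(2,4)S 0/2 not
(2,6)S 1/1 satisfied
(3,2)N 2/2 satisfied
(3,3)N 2/3 satisfied
(3,5)N 1/1 satisfied
(4,1)N 2/2 satisfied
(4,2)N 2/3 satisfied
(4,3)S 0/2 not
(4,5)N 1/2 satisfied
(5,1)N 2/2 satisfied
(5,5)S 0/2 not
(5,6)N 0/2 not
(6,1)N 2/3 satisfied
(6,2)N 3/3 satisfied
(6,3)N 3/3 satisfied
(6,4)N 2/2 satisfied
(6,6)S 0/1 not
(7,1)S 0/2 not
(7,2)N 2/3 satisfied
(7,3)N 3/3 satisfied
(7,4)N 2/2 satisfied
Unsatisfied: (1,4), (2,4), (4,3), (5,5), (5,6), (6,6), (7,1) — 7 in total.

7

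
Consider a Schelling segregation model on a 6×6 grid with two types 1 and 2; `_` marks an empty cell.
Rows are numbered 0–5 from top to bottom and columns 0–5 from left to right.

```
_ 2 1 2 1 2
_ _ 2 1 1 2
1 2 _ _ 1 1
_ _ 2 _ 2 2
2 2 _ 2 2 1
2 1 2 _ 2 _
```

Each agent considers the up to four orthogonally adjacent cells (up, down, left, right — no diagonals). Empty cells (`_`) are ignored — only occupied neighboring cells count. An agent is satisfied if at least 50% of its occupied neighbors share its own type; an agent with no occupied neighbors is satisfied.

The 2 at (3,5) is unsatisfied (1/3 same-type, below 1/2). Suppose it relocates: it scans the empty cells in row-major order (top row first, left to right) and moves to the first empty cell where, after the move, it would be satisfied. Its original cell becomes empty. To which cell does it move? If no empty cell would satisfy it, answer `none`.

(0,0)

Vacating (3,5). Empty cells in order:
  (0,0): 1/1 same-type → satisfied — stop here.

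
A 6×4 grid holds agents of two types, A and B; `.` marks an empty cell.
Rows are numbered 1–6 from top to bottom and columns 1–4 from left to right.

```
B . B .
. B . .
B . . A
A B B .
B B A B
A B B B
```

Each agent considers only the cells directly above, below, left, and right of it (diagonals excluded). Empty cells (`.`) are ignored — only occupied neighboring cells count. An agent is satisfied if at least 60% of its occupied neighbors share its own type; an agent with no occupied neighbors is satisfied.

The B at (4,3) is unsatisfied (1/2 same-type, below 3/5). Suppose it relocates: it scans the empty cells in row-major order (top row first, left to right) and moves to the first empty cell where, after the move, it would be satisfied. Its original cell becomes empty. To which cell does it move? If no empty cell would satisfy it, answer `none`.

Vacating (4,3). Empty cells in order:
  (1,2): 3/3 same-type → satisfied — stop here.

(1,2)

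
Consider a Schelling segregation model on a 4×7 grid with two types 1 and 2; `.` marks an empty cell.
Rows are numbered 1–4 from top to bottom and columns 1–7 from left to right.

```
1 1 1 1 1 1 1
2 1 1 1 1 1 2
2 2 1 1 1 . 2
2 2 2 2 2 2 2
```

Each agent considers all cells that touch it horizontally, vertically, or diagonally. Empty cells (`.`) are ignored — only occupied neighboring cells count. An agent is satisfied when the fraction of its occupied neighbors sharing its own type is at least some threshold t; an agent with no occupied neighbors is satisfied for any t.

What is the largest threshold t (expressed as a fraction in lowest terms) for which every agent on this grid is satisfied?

1/4

(1,1)1 2/3
(1,2)1 4/5
(1,3)1 5/5
(1,4)1 5/5
(1,5)1 5/5
(1,6)1 4/5
(1,7)1 2/3
(2,1)2 2/5
(2,2)1 5/8
(2,3)1 7/8
(2,4)1 8/8
(2,5)1 7/7
(2,6)1 5/7
(2,7)2 1/4
(3,1)2 4/5
(3,2)2 5/8
(3,3)1 4/8
(3,4)1 5/8
(3,5)1 4/7
(3,7)2 3/4
(4,1)2 3/3
(4,2)2 4/5
(4,3)2 3/5
(4,4)2 2/5
(4,5)2 2/4
(4,6)2 3/4
(4,7)2 2/2
The smallest same-type fraction is 1/4 at (2,7), which reduces to 1/4. Any threshold above that leaves this agent unsatisfied.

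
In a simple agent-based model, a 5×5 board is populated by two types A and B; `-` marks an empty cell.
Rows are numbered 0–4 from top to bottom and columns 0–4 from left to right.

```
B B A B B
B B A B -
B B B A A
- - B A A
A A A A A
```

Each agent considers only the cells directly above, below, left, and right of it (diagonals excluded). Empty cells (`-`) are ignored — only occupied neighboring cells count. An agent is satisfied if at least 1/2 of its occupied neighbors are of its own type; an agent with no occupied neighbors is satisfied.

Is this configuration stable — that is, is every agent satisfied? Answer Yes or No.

(0,0)B 2/2 satisfied
(0,1)B 2/3 satisfied
(0,2)A 1/3 not
(0,3)B 2/3 satisfied
(0,4)B 1/1 satisfied
(1,0)B 3/3 satisfied
(1,1)B 3/4 satisfied
(1,2)A 1/4 not
(1,3)B 1/3 not
(2,0)B 2/2 satisfied
(2,1)B 3/3 satisfied
(2,2)B 2/4 satisfied
(2,3)A 2/4 satisfied
(2,4)A 2/2 satisfied
(3,2)B 1/3 not
(3,3)A 3/4 satisfied
(3,4)A 3/3 satisfied
(4,0)A 1/1 satisfied
(4,1)A 2/2 satisfied
(4,2)A 2/3 satisfied
(4,3)A 3/3 satisfied
(4,4)A 2/2 satisfied
For instance (0,2) has only 1/3 same-type neighbors, below 1/2.

No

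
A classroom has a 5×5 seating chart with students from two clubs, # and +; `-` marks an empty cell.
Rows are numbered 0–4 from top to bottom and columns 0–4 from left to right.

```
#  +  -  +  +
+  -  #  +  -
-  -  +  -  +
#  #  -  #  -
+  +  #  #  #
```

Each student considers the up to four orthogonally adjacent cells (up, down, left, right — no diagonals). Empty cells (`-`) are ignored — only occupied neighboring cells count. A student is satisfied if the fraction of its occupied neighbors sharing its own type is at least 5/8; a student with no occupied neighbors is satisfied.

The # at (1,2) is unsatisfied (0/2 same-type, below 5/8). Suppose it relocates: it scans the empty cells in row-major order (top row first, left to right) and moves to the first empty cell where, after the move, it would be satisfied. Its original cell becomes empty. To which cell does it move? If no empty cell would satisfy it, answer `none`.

(3,2)

Vacating (1,2). Empty cells in order:
  (0,2): 0/2 same-type → still unsatisfied.
  (1,1): 0/2 same-type → still unsatisfied.
  (1,4): 0/3 same-type → still unsatisfied.
  (2,0): 1/2 same-type → still unsatisfied.
  (2,1): 1/2 same-type → still unsatisfied.
  (2,3): 1/4 same-type → still unsatisfied.
  (3,2): 3/4 same-type → satisfied — stop here.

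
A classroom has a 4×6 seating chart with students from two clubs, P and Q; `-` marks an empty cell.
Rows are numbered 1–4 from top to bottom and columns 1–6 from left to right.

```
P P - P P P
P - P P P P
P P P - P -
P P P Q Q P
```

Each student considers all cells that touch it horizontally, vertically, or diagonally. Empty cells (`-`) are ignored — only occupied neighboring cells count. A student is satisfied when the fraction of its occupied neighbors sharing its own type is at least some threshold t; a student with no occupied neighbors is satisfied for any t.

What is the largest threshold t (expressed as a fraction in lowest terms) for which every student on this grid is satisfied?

(1,1)P 2/2
(1,2)P 3/3
(1,4)P 4/4
(1,5)P 5/5
(1,6)P 3/3
(2,1)P 4/4
(2,3)P 5/5
(2,4)P 6/6
(2,5)P 6/6
(2,6)P 4/4
(3,1)P 4/4
(3,2)P 7/7
(3,3)P 5/6
(3,5)P 4/6
(4,1)P 3/3
(4,2)P 5/5
(4,3)P 3/4
(4,4)Q 1/4
(4,5)Q 1/3
(4,6)P 1/2
The smallest same-type fraction is 1/4 at (4,4), which reduces to 1/4. Any threshold above that leaves this student unsatisfied.

1/4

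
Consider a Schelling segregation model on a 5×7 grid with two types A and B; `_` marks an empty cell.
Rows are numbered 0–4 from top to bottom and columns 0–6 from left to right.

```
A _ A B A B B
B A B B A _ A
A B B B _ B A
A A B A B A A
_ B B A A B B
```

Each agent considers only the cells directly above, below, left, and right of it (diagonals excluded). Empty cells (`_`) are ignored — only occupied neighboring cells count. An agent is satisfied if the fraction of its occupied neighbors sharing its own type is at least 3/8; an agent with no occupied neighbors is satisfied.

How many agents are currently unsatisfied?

(0,0)A 0/1 ✗
(0,2)A 0/2 ✗
(0,3)B 1/3 ✗
(0,4)A 1/3 ✗
(0,5)B 1/2 ✓
(0,6)B 1/2 ✓
(1,0)B 0/3 ✗
(1,1)A 0/3 ✗
(1,2)B 2/4 ✓
(1,3)B 3/4 ✓
(1,4)A 1/2 ✓
(1,6)A 1/2 ✓
(2,0)A 1/3 ✗
(2,1)B 1/4 ✗
(2,2)B 4/4 ✓
(2,3)B 2/3 ✓
(2,5)B 0/2 ✗
(2,6)A 2/3 ✓
(3,0)A 2/2 ✓
(3,1)A 1/4 ✗
(3,2)B 2/4 ✓
(3,3)A 1/4 ✗
(3,4)B 0/3 ✗
(3,5)A 1/4 ✗
(3,6)A 2/3 ✓
(4,1)B 1/2 ✓
(4,2)B 2/3 ✓
(4,3)A 2/3 ✓
(4,4)A 1/3 ✗
(4,5)B 1/3 ✗
(4,6)B 1/2 ✓
Unsatisfied: (0,0), (0,2), (0,3), (0,4), (1,0), (1,1), (2,0), (2,1), (2,5), (3,1), (3,3), (3,4), (3,5), (4,4), (4,5) — 15 in total.

15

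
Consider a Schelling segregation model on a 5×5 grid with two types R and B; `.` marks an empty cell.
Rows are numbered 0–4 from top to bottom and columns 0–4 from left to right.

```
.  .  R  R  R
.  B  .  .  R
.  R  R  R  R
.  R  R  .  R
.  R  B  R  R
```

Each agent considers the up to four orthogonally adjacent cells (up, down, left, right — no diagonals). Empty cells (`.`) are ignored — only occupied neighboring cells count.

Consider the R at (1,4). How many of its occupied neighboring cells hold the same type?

Occupied neighbors of (1,4): (0,4)=R, (2,4)=R.
Same type (R): 2 of 2.

2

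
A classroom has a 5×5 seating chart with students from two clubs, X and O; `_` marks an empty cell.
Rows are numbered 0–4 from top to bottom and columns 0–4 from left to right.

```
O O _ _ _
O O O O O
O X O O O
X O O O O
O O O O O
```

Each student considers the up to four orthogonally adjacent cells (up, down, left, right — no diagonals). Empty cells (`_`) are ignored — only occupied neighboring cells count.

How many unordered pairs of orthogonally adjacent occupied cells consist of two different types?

7

Scan each occupied cell's neighbors to the right and below so each pair is counted once.
Row 0: O(0,0)–O(0,1)= O(0,0)–O(1,0)= O(0,1)–O(1,1)=  → 0/3 unlike.
Row 1: O(1,0)–O(1,1)= O(1,0)–O(2,0)= O(1,1)–O(1,2)= O(1,1)–X(2,1)≠ O(1,2)–O(1,3)= O(1,2)–O(2,2)= O(1,3)–O(1,4)= O(1,3)–O(2,3)= O(1,4)–O(2,4)=  → 1/9 unlike.
Row 2: O(2,0)–X(2,1)≠ O(2,0)–X(3,0)≠ X(2,1)–O(2,2)≠ X(2,1)–O(3,1)≠ O(2,2)–O(2,3)= O(2,2)–O(3,2)= O(2,3)–O(2,4)= O(2,3)–O(3,3)= O(2,4)–O(3,4)=  → 4/9 unlike.
Row 3: X(3,0)–O(3,1)≠ X(3,0)–O(4,0)≠ O(3,1)–O(3,2)= O(3,1)–O(4,1)= O(3,2)–O(3,3)= O(3,2)–O(4,2)= O(3,3)–O(3,4)= O(3,3)–O(4,3)= O(3,4)–O(4,4)=  → 2/9 unlike.
Row 4: O(4,0)–O(4,1)= O(4,1)–O(4,2)= O(4,2)–O(4,3)= O(4,3)–O(4,4)=  → 0/4 unlike.
Total adjacent occupied pairs: 34; unlike-type pairs: 7.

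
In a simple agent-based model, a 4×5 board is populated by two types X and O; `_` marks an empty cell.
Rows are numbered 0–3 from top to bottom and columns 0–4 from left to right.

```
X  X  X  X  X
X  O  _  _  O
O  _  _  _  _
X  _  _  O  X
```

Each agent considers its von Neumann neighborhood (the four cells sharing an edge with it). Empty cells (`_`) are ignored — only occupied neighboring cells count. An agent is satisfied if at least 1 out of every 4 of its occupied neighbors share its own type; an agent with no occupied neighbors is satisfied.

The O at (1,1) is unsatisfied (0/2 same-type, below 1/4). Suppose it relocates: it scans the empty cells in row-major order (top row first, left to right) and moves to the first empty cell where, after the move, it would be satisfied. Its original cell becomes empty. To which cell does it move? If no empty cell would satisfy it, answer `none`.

Vacating (1,1). Empty cells in order:
  (1,2): 0/1 same-type → still unsatisfied.
  (1,3): 1/2 same-type → satisfied — stop here.

(1,3)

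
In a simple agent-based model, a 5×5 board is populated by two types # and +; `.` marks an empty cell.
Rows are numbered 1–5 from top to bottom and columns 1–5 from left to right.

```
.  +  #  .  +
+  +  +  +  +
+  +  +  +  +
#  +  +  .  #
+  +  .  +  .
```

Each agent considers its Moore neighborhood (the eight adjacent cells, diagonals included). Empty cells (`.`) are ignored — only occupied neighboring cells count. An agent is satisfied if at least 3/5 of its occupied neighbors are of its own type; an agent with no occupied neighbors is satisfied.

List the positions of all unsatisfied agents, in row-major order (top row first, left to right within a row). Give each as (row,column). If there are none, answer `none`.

Row 1: (1,2)+ 3/4 ✓ · (1,3)# 0/4 ✗ · (1,5)+ 2/2 ✓
Row 2: (2,1)+ 4/4 ✓ · (2,2)+ 6/7 ✓ · (2,3)+ 6/7 ✓ · (2,4)+ 6/7 ✓ · (2,5)+ 4/4 ✓
Row 3: (3,1)+ 4/5 ✓ · (3,2)+ 7/8 ✓ · (3,3)+ 7/7 ✓ · (3,4)+ 6/7 ✓ · (3,5)+ 3/4 ✓
Row 4: (4,1)# 0/5 ✗ · (4,2)+ 6/7 ✓ · (4,3)+ 6/6 ✓ · (4,5)# 0/3 ✗
Row 5: (5,1)+ 2/3 ✓ · (5,2)+ 3/4 ✓ · (5,4)+ 1/2 ✗

(1,3), (4,1), (4,5), (5,4)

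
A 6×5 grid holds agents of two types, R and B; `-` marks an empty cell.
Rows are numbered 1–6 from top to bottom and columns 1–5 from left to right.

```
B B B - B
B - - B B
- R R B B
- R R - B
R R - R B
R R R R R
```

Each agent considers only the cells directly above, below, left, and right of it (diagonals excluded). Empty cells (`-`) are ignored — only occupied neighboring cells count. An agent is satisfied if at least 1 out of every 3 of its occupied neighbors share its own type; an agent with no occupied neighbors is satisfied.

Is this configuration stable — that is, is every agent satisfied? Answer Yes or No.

Yes

(1,1)B 2/2 ok
(1,2)B 2/2 ok
(1,3)B 1/1 ok
(1,5)B 1/1 ok
(2,1)B 1/1 ok
(2,4)B 2/2 ok
(2,5)B 3/3 ok
(3,2)R 2/2 ok
(3,3)R 2/3 ok
(3,4)B 2/3 ok
(3,5)B 3/3 ok
(4,2)R 3/3 ok
(4,3)R 2/2 ok
(4,5)B 2/2 ok
(5,1)R 2/2 ok
(5,2)R 3/3 ok
(5,4)R 1/2 ok
(5,5)B 1/3 ok
(6,1)R 2/2 ok
(6,2)R 3/3 ok
(6,3)R 2/2 ok
(6,4)R 3/3 ok
(6,5)R 1/2 ok
All meet the threshold, so the configuration is stable.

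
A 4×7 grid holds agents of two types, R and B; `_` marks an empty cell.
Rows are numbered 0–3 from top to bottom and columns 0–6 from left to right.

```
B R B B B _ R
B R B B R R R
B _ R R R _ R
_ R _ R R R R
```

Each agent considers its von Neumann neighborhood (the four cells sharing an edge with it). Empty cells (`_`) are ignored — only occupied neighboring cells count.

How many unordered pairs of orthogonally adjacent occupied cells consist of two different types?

Scan each occupied cell's neighbors to the right and below so each pair is counted once.
Row 0: B(0,0)–R(0,1)≠ B(0,0)–B(1,0)= R(0,1)–B(0,2)≠ R(0,1)–R(1,1)= B(0,2)–B(0,3)= B(0,2)–B(1,2)= B(0,3)–B(0,4)= B(0,3)–B(1,3)= B(0,4)–R(1,4)≠ R(0,6)–R(1,6)=  → 3/10 unlike.
Row 1: B(1,0)–R(1,1)≠ B(1,0)–B(2,0)= R(1,1)–B(1,2)≠ B(1,2)–B(1,3)= B(1,2)–R(2,2)≠ B(1,3)–R(1,4)≠ B(1,3)–R(2,3)≠ R(1,4)–R(1,5)= R(1,4)–R(2,4)= R(1,5)–R(1,6)= R(1,6)–R(2,6)=  → 5/11 unlike.
Row 2: R(2,2)–R(2,3)= R(2,3)–R(2,4)= R(2,3)–R(3,3)= R(2,4)–R(3,4)= R(2,6)–R(3,6)=  → 0/5 unlike.
Row 3: R(3,3)–R(3,4)= R(3,4)–R(3,5)= R(3,5)–R(3,6)=  → 0/3 unlike.
Total adjacent occupied pairs: 29; unlike-type pairs: 8.

8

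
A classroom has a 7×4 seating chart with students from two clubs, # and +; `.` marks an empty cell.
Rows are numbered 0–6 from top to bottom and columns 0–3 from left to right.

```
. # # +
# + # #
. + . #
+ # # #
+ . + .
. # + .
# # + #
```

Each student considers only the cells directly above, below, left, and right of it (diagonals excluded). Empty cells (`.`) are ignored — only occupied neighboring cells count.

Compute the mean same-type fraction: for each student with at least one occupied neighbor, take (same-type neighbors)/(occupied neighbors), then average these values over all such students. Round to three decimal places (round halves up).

Row 0: (0,1)# 1/2 · (0,2)# 2/3 · (0,3)+ 0/2
Row 1: (1,0)# 0/1 · (1,1)+ 1/4 · (1,2)# 2/3 · (1,3)# 2/3
Row 2: (2,1)+ 1/2 · (2,3)# 2/2
Row 3: (3,0)+ 1/2 · (3,1)# 1/3 · (3,2)# 2/3 · (3,3)# 2/2
Row 4: (4,0)+ 1/1 · (4,2)+ 1/2
Row 5: (5,1)# 1/2 · (5,2)+ 2/3
Row 6: (6,0)# 1/1 · (6,1)# 2/3 · (6,2)+ 1/3 · (6,3)# 0/1
Sum over 21 students: 1/2 + 2/3 + 0/2 + 0/1 + 1/4 + 2/3 + 2/3 + 1/2 + 2/2 + 1/2 + 1/3 + 2/3 + 2/2 + 1/1 + 1/2 + 1/2 + 2/3 + 1/1 + 2/3 + 1/3 + 0/1 = 137/12; mean = 137/12 ÷ 21 = 137/252 = 0.543650… → 0.544.

0.544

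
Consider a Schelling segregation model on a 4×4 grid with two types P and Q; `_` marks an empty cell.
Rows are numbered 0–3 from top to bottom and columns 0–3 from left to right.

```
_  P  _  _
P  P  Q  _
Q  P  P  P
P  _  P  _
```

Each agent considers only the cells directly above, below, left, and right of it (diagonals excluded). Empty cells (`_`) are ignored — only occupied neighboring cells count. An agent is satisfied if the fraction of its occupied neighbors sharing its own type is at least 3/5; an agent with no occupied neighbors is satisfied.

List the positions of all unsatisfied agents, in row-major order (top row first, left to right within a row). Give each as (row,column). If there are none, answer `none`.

Row 0: (0,1)P 1/1 satisfied
Row 1: (1,0)P 1/2 not · (1,1)P 3/4 satisfied · (1,2)Q 0/2 not
Row 2: (2,0)Q 0/3 not · (2,1)P 2/3 satisfied · (2,2)P 3/4 satisfied · (2,3)P 1/1 satisfied
Row 3: (3,0)P 0/1 not · (3,2)P 1/1 satisfied

(1,0), (1,2), (2,0), (3,0)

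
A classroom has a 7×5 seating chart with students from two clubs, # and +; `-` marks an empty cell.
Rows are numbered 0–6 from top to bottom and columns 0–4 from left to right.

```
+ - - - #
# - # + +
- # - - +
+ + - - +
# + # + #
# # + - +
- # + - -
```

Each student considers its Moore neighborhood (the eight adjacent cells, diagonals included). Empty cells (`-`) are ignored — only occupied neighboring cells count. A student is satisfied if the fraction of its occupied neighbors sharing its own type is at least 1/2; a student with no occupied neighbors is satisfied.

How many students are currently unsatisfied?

Row 0: (0,0)+ 0/1 unhappy · (0,4)# 0/2 unhappy
Row 1: (1,0)# 1/2 ok · (1,2)# 1/2 ok · (1,3)+ 2/4 ok · (1,4)+ 2/3 ok
Row 2: (2,1)# 2/4 ok · (2,4)+ 3/3 ok
Row 3: (3,0)+ 2/4 ok · (3,1)+ 2/5 unhappy · (3,4)+ 2/3 ok
Row 4: (4,0)# 2/5 unhappy · (4,1)+ 3/7 unhappy · (4,2)# 1/5 unhappy · (4,3)+ 3/5 ok · (4,4)# 0/3 unhappy
Row 5: (5,0)# 3/4 ok · (5,1)# 4/7 ok · (5,2)+ 3/6 ok · (5,4)+ 1/2 ok
Row 6: (6,1)# 2/4 ok · (6,2)+ 1/3 unhappy
Unsatisfied: (0,0), (0,4), (3,1), (4,0), (4,1), (4,2), (4,4), (6,2) — 8 in total.

8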